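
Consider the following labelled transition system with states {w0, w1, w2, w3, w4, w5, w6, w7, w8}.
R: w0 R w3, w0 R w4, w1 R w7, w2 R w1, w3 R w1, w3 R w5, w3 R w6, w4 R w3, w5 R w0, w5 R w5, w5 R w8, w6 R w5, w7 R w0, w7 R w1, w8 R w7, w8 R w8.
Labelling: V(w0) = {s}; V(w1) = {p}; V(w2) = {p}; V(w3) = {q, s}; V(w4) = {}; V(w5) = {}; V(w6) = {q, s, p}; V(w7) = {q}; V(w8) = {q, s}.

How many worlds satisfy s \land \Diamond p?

Let φ = s \land \Diamond p. Evaluate φ at each world:
  w0 (successors {w3, w4}): φ is false.
  w1 (successors {w7}): φ is false.
  w2 (successors {w1}): φ is false.
  w3 (successors {w1, w5, w6}): φ is true.
  w4 (successors {w3}): φ is false.
  w5 (successors {w0, w5, w8}): φ is false.
  w6 (successors {w5}): φ is false.
  w7 (successors {w0, w1}): φ is false.
  w8 (successors {w7, w8}): φ is false.
For instance, at w5:
  At w5: s is false, \Diamond p is false, so s \land \Diamond p is false.
    At w5: \Diamond p requires p at some successor in {w0, w5, w8}.
      At w0: p is false.
      At w5: p is false.
      At w8: p is false.
    So \Diamond p is false at w5.
Satisfying worlds: {w3}

1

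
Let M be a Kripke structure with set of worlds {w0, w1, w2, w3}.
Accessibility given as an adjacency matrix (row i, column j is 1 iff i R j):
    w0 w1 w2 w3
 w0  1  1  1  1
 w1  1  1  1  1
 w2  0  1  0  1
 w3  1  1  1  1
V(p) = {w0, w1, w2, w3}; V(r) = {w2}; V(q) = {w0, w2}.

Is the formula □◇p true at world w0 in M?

Yes

At w0: □◇p requires ◇p at every successor {w0, w1, w2, w3}.
  At w0: ◇p is true.
  At w1: ◇p is true.
  At w2: ◇p is true.
  At w3: ◇p is true.
So □◇p is true at w0.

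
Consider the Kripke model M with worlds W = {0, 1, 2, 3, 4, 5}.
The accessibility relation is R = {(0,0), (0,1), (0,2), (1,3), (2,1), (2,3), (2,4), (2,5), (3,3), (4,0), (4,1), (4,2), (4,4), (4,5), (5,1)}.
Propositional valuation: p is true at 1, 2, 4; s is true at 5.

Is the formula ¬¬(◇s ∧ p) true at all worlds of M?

No

Let φ = ¬¬(◇s ∧ p). Evaluate φ at each world:
  0 (successors {0, 1, 2}): φ is false.
  1 (successors {3}): φ is false.
  2 (successors {1, 3, 4, 5}): φ is true.
  3 (successors {3}): φ is false.
  4 (successors {0, 1, 2, 4, 5}): φ is true.
  5 (successors {1}): φ is false.
Detail at 0 (counterexample):
  At 0: ¬(◇s ∧ p) is true, so ¬¬(◇s ∧ p) is false.
    At 0: ◇s ∧ p is false, so ¬(◇s ∧ p) is true.
      At 0: ◇s is false, p is false, so ◇s ∧ p is false.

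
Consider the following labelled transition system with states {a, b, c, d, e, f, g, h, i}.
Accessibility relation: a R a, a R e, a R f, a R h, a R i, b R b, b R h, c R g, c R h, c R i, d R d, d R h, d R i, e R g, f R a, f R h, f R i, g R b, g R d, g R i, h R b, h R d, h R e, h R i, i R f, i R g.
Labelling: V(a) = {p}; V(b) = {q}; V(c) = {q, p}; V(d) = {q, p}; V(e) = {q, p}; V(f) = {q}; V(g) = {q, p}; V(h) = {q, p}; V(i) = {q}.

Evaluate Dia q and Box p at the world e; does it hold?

Yes

Recall that Box ψ holds at a world iff ψ holds at every accessible world, and Dia ψ holds iff ψ holds at some accessible world.
At e: Dia q is true, Box p is true, so Dia q and Box p is true.
  At e: Dia q requires q at some successor in {g}.
    q holds at g, so Dia q is true at e.
  At e: Box p requires p at every successor {g}.
    At g: p is true.
  So Box p is true at e.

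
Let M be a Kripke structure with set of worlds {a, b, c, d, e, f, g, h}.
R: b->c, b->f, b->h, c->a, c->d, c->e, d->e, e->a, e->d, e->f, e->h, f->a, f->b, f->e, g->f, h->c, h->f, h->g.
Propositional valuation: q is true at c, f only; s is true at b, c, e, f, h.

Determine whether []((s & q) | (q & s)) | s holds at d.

No

At d: []((s & q) | (q & s)) is false, s is false, so []((s & q) | (q & s)) | s is false.
  At d: []((s & q) | (q & s)) requires (s & q) | (q & s) at every successor {e}.
    (s & q) | (q & s) fails at e, so []((s & q) | (q & s)) is false at d.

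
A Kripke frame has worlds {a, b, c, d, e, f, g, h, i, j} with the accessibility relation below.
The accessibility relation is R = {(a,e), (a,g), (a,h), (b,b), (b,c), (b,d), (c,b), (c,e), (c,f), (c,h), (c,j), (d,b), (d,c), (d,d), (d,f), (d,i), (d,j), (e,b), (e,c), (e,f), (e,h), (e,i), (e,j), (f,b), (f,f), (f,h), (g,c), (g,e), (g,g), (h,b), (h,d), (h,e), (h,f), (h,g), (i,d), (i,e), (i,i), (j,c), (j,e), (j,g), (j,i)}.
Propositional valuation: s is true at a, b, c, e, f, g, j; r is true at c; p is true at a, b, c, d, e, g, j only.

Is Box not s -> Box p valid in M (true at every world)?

Yes

Recall that Box ψ holds at a world iff ψ holds at every accessible world, and Dia ψ holds iff ψ holds at some accessible world.
Let φ = Box not s -> Box p. Evaluate φ at each world:
  a (successors {e, g, h}): φ is true.
  b (successors {b, c, d}): φ is true.
  c (successors {b, e, f, h, j}): φ is true.
  d (successors {b, c, d, f, i, j}): φ is true.
  e (successors {b, c, f, h, i, j}): φ is true.
  f (successors {b, f, h}): φ is true.
  g (successors {c, e, g}): φ is true.
  h (successors {b, d, e, f, g}): φ is true.
  i (successors {d, e, i}): φ is true.
  j (successors {c, e, g, i}): φ is true.
For instance, at i:
  At i: Box not s is false, Box p is false, so Box not s -> Box p is true.
    At i: Box not s requires not s at every successor {d, e, i}.
      not s fails at e, so Box not s is false at i.
    At i: Box p requires p at every successor {d, e, i}.
      p fails at i, so Box p is false at i.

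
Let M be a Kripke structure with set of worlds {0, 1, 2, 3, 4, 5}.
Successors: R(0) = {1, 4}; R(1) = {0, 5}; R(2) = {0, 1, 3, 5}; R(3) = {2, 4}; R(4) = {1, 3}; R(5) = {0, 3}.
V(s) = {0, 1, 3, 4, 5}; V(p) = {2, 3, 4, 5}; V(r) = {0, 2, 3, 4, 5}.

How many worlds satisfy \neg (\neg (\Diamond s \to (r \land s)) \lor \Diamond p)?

Recall that \Diamond ψ holds at a world iff ψ holds at some accessible world.
Let φ = \neg (\neg (\Diamond s \to (r \land s)) \lor \Diamond p). Evaluate φ at each world:
  0 (successors {1, 4}): φ is false.
  1 (successors {0, 5}): φ is false.
  2 (successors {0, 1, 3, 5}): φ is false.
  3 (successors {2, 4}): φ is false.
  4 (successors {1, 3}): φ is false.
  5 (successors {0, 3}): φ is false.
For instance, at 3:
  At 3: \neg (\Diamond s \to (r \land s)) \lor \Diamond p is true, so \neg (\neg (\Diamond s \to (r \land s)) \lor \Diamond p) is false.
    At 3: \neg (\Diamond s \to (r \land s)) is false, \Diamond p is true, so \neg (\Diamond s \to (r \land s)) \lor \Diamond p is true.
      At 3: \Diamond s \to (r \land s) is true, so \neg (\Diamond s \to (r \land s)) is false.
      At 3: \Diamond p requires p at some successor in {2, 4}.
        p holds at 2, so \Diamond p is true at 3.
Satisfying worlds: none.

0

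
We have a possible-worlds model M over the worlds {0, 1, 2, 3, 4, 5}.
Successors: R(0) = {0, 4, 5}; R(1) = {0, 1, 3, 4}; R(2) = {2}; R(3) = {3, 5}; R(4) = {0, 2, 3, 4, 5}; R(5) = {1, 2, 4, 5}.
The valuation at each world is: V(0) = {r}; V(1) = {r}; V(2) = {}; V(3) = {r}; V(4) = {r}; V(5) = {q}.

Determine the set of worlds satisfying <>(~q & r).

Let φ = <>(~q & r). Evaluate φ at each world:
  0 (successors {0, 4, 5}): φ is true.
  1 (successors {0, 1, 3, 4}): φ is true.
  2 (successors {2}): φ is false.
  3 (successors {3, 5}): φ is true.
  4 (successors {0, 2, 3, 4, 5}): φ is true.
  5 (successors {1, 2, 4, 5}): φ is true.
For instance, at 0:
  At 0: <>(~q & r) requires ~q & r at some successor in {0, 4, 5}.
    ~q & r holds at 0, so <>(~q & r) is true at 0.
Satisfying worlds: {0, 1, 3, 4, 5}

0, 1, 3, 4, 5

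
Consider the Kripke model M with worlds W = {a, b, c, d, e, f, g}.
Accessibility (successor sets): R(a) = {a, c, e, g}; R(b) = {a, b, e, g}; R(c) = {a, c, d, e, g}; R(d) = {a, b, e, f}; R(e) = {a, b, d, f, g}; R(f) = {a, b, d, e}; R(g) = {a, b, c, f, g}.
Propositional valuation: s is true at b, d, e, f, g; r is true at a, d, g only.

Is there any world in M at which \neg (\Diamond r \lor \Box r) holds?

No

Let φ = \neg (\Diamond r \lor \Box r). Evaluate φ at each world:
  a (successors {a, c, e, g}): φ is false.
  b (successors {a, b, e, g}): φ is false.
  c (successors {a, c, d, e, g}): φ is false.
  d (successors {a, b, e, f}): φ is false.
  e (successors {a, b, d, f, g}): φ is false.
  f (successors {a, b, d, e}): φ is false.
  g (successors {a, b, c, f, g}): φ is false.
For instance, at c:
  At c: \Diamond r \lor \Box r is true, so \neg (\Diamond r \lor \Box r) is false.
    At c: \Diamond r is true, \Box r is false, so \Diamond r \lor \Box r is true.
      At c: \Diamond r requires r at some successor in {a, c, d, e, g}.
        r holds at a, so \Diamond r is true at c.
      At c: \Box r requires r at every successor {a, c, d, e, g}.
        r fails at c, so \Box r is false at c.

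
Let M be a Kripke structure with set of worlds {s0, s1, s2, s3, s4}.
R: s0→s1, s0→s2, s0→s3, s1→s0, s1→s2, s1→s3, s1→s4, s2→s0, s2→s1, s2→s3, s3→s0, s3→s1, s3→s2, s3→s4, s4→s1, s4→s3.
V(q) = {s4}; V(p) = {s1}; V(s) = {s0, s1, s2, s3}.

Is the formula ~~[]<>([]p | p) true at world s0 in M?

At s0: ~[]<>([]p | p) is true, so ~~[]<>([]p | p) is false.
  At s0: []<>([]p | p) is false, so ~[]<>([]p | p) is true.
    At s0: []<>([]p | p) requires <>([]p | p) at every successor {s1, s2, s3}.
      <>([]p | p) fails at s1, so []<>([]p | p) is false at s0.

No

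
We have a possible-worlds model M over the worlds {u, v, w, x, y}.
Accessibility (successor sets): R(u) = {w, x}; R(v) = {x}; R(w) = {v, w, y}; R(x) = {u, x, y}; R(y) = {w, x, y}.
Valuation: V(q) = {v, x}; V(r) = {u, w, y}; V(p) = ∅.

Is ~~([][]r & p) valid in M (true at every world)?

No

Let φ = ~~([][]r & p). Evaluate φ at each world:
  u (successors {w, x}): φ is false.
  v (successors {x}): φ is false.
  w (successors {v, w, y}): φ is false.
  x (successors {u, x, y}): φ is false.
  y (successors {w, x, y}): φ is false.
Detail at u (counterexample):
  At u: ~([][]r & p) is true, so ~~([][]r & p) is false.
    At u: [][]r & p is false, so ~([][]r & p) is true.
      At u: [][]r is false, p is false, so [][]r & p is false.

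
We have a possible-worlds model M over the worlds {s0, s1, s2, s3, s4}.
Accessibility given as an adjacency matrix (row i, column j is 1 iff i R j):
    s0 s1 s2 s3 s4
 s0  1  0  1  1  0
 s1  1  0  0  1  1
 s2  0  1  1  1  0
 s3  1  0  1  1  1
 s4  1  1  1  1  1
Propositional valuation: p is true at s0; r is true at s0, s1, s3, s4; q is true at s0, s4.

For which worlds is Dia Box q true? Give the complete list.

Recall that Box ψ holds at a world iff ψ holds at every accessible world, and Dia ψ holds iff ψ holds at some accessible world.
Let φ = Dia Box q. Evaluate φ at each world:
  s0 (successors {s0, s2, s3}): φ is false.
  s1 (successors {s0, s3, s4}): φ is false.
  s2 (successors {s1, s2, s3}): φ is false.
  s3 (successors {s0, s2, s3, s4}): φ is false.
  s4 (successors {s0, s1, s2, s3, s4}): φ is false.
For instance, at s4:
  At s4: Dia Box q requires Box q at some successor in {s0, s1, s2, s3, s4}.
    At s0: Box q is false.
    At s1: Box q is false.
    At s2: Box q is false.
    At s3: Box q is false.
    At s4: Box q is false.
  So Dia Box q is false at s4.
Satisfying worlds: none.

none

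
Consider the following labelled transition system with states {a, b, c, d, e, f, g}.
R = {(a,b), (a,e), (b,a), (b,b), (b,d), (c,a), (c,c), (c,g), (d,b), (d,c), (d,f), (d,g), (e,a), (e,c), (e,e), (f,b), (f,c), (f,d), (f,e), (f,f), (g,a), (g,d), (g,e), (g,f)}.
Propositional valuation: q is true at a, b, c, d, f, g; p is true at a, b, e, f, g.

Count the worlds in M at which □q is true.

3

Recall that □ψ holds at a world iff ψ holds at every accessible world, and ◇ψ holds iff ψ holds at some accessible world.
Let φ = □q. Evaluate φ at each world:
  a (successors {b, e}): φ is false.
  b (successors {a, b, d}): φ is true.
  c (successors {a, c, g}): φ is true.
  d (successors {b, c, f, g}): φ is true.
  e (successors {a, c, e}): φ is false.
  f (successors {b, c, d, e, f}): φ is false.
  g (successors {a, d, e, f}): φ is false.
For instance, at d:
  At d: □q requires q at every successor {b, c, f, g}.
    At b: q is true.
    At c: q is true.
    At f: q is true.
    At g: q is true.
  So □q is true at d.
Satisfying worlds: {b, c, d}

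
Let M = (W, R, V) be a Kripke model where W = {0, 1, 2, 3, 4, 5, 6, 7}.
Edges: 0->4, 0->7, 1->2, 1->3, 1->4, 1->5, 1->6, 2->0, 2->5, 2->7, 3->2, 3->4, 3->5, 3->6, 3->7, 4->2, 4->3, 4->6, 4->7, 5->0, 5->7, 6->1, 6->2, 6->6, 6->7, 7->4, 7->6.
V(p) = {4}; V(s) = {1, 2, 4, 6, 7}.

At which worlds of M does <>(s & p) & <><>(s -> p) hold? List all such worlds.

0, 1, 3, 7

Let φ = <>(s & p) & <><>(s -> p). Evaluate φ at each world:
  0 (successors {4, 7}): φ is true.
  1 (successors {2, 3, 4, 5, 6}): φ is true.
  2 (successors {0, 5, 7}): φ is false.
  3 (successors {2, 4, 5, 6, 7}): φ is true.
  4 (successors {2, 3, 6, 7}): φ is false.
  5 (successors {0, 7}): φ is false.
  6 (successors {1, 2, 6, 7}): φ is false.
  7 (successors {4, 6}): φ is true.
For instance, at 7:
  At 7: <>(s & p) is true, <><>(s -> p) is true, so <>(s & p) & <><>(s -> p) is true.
    At 7: <>(s & p) requires s & p at some successor in {4, 6}.
      s & p holds at 4, so <>(s & p) is true at 7.
    At 7: <><>(s -> p) requires <>(s -> p) at some successor in {4, 6}.
      <>(s -> p) holds at 4, so <><>(s -> p) is true at 7.
Satisfying worlds: {0, 1, 3, 7}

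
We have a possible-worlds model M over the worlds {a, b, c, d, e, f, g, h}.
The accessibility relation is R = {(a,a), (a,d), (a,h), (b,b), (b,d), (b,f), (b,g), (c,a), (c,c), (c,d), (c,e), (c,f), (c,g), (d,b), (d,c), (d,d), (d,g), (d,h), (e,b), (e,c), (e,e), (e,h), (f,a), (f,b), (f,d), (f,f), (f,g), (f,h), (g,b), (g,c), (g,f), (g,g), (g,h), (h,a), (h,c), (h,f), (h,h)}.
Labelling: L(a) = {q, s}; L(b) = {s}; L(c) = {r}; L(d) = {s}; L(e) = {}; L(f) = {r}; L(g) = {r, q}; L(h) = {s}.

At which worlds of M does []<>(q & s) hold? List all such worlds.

h

Let φ = []<>(q & s). Evaluate φ at each world:
  a (successors {a, d, h}): φ is false.
  b (successors {b, d, f, g}): φ is false.
  c (successors {a, c, d, e, f, g}): φ is false.
  d (successors {b, c, d, g, h}): φ is false.
  e (successors {b, c, e, h}): φ is false.
  f (successors {a, b, d, f, g, h}): φ is false.
  g (successors {b, c, f, g, h}): φ is false.
  h (successors {a, c, f, h}): φ is true.
For instance, at b:
  At b: []<>(q & s) requires <>(q & s) at every successor {b, d, f, g}.
    <>(q & s) fails at b, so []<>(q & s) is false at b.
      At b: <>(q & s) requires q & s at some successor in {b, d, f, g}.
        At b: q & s is false.
        At d: q & s is false.
        At f: q & s is false.
        At g: q & s is false.
      So <>(q & s) is false at b.
Satisfying worlds: {h}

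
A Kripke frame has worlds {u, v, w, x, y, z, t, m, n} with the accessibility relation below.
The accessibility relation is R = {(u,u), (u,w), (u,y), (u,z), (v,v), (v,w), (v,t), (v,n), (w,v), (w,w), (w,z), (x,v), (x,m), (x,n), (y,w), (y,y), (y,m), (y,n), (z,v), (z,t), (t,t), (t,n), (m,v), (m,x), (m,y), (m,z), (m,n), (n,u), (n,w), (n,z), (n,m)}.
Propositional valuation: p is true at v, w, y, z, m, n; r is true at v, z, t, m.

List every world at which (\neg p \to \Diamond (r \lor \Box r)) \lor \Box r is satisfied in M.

Let φ = (\neg p \to \Diamond (r \lor \Box r)) \lor \Box r. Evaluate φ at each world:
  u (successors {u, w, y, z}): φ is true.
  v (successors {v, w, t, n}): φ is true.
  w (successors {v, w, z}): φ is true.
  x (successors {v, m, n}): φ is true.
  y (successors {w, y, m, n}): φ is true.
  z (successors {v, t}): φ is true.
  t (successors {t, n}): φ is true.
  m (successors {v, x, y, z, n}): φ is true.
  n (successors {u, w, z, m}): φ is true.
For instance, at n:
  At n: \neg p \to \Diamond (r \lor \Box r) is true, \Box r is false, so (\neg p \to \Diamond (r \lor \Box r)) \lor \Box r is true.
    At n: \neg p is false, \Diamond (r \lor \Box r) is true, so \neg p \to \Diamond (r \lor \Box r) is true.
      At n: \Diamond (r \lor \Box r) requires r \lor \Box r at some successor in {u, w, z, m}.
        r \lor \Box r holds at z, so \Diamond (r \lor \Box r) is true at n.
    At n: \Box r requires r at every successor {u, w, z, m}.
      r fails at u, so \Box r is false at n.
Satisfying worlds: {u, v, w, x, y, z, t, m, n}

u, v, w, x, y, z, t, m, n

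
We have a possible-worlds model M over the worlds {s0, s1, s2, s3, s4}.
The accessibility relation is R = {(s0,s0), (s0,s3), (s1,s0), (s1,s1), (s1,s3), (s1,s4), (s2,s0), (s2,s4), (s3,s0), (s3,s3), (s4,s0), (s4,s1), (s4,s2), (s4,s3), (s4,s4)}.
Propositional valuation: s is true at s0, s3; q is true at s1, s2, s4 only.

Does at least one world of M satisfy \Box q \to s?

Recall that \Box ψ holds at a world iff ψ holds at every accessible world, and \Diamond ψ holds iff ψ holds at some accessible world.
Let φ = \Box q \to s. Evaluate φ at each world:
  s0 (successors {s0, s3}): φ is true.
  s1 (successors {s0, s1, s3, s4}): φ is true.
  s2 (successors {s0, s4}): φ is true.
  s3 (successors {s0, s3}): φ is true.
  s4 (successors {s0, s1, s2, s3, s4}): φ is true.
Detail at s0 (witness):
  At s0: \Box q is false, s is true, so \Box q \to s is true.
    At s0: \Box q requires q at every successor {s0, s3}.
      q fails at s0, so \Box q is false at s0.

Yes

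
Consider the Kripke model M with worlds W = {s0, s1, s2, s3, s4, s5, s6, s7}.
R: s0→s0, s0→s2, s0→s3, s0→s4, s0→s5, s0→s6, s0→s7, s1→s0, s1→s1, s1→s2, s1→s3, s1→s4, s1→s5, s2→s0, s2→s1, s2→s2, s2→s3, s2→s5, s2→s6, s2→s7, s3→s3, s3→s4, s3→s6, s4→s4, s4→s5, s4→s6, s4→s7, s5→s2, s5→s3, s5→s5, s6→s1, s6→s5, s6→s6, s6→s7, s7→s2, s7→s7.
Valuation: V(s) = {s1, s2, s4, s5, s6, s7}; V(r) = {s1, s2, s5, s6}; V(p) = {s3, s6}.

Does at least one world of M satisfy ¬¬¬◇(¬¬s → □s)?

Recall that □ψ holds at a world iff ψ holds at every accessible world, and ◇ψ holds iff ψ holds at some accessible world.
Let φ = ¬¬¬◇(¬¬s → □s). Evaluate φ at each world:
  s0 (successors {s0, s2, s3, s4, s5, s6, s7}): φ is false.
  s1 (successors {s0, s1, s2, s3, s4, s5}): φ is false.
  s2 (successors {s0, s1, s2, s3, s5, s6, s7}): φ is false.
  s3 (successors {s3, s4, s6}): φ is false.
  s4 (successors {s4, s5, s6, s7}): φ is false.
  s5 (successors {s2, s3, s5}): φ is false.
  s6 (successors {s1, s5, s6, s7}): φ is false.
  s7 (successors {s2, s7}): φ is false.
For instance, at s1:
  At s1: ¬¬◇(¬¬s → □s) is true, so ¬¬¬◇(¬¬s → □s) is false.
    At s1: ¬◇(¬¬s → □s) is false, so ¬¬◇(¬¬s → □s) is true.
      At s1: ◇(¬¬s → □s) is true, so ¬◇(¬¬s → □s) is false.

No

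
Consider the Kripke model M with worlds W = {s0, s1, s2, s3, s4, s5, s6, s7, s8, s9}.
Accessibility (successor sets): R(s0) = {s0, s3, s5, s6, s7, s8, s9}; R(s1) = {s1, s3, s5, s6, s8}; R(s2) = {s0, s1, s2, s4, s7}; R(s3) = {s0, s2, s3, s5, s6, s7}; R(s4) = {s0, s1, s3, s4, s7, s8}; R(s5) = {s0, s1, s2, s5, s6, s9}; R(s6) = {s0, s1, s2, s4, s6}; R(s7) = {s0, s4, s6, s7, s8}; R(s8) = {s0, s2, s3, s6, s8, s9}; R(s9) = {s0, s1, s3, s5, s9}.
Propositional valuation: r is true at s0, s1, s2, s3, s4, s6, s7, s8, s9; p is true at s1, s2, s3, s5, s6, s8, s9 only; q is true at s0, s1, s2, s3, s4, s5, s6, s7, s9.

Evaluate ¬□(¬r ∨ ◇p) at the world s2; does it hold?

At s2: □(¬r ∨ ◇p) is true, so ¬□(¬r ∨ ◇p) is false.
  At s2: □(¬r ∨ ◇p) requires ¬r ∨ ◇p at every successor {s0, s1, s2, s4, s7}.
    At s0: ¬r ∨ ◇p is true.
    At s1: ¬r ∨ ◇p is true.
    At s2: ¬r ∨ ◇p is true.
    At s4: ¬r ∨ ◇p is true.
    At s7: ¬r ∨ ◇p is true.
  So □(¬r ∨ ◇p) is true at s2.

No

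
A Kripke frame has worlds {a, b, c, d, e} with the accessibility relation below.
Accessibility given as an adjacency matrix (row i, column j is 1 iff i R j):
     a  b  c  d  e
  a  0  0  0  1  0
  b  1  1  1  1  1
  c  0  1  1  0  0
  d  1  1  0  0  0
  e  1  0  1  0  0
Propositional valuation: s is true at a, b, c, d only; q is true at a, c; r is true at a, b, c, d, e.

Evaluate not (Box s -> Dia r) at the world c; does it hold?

No

At c: Box s -> Dia r is true, so not (Box s -> Dia r) is false.
  At c: Box s is true, Dia r is true, so Box s -> Dia r is true.
    At c: Box s requires s at every successor {b, c}.
      At b: s is true.
      At c: s is true.
    So Box s is true at c.
    At c: Dia r requires r at some successor in {b, c}.
      r holds at b, so Dia r is true at c.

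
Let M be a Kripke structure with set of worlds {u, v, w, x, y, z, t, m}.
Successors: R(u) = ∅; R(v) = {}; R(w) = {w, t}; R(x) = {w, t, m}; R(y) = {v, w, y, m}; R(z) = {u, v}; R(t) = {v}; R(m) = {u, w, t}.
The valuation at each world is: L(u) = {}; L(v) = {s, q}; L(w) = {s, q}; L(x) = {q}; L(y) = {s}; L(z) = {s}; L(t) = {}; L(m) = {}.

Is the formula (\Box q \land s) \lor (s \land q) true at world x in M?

No

Recall that \Box ψ holds at a world iff ψ holds at every accessible world, and \Diamond ψ holds iff ψ holds at some accessible world.
At x: \Box q \land s is false, s \land q is false, so (\Box q \land s) \lor (s \land q) is false.
  At x: \Box q is false, s is false, so \Box q \land s is false.
    At x: \Box q requires q at every successor {w, t, m}.
      q fails at t, so \Box q is false at x.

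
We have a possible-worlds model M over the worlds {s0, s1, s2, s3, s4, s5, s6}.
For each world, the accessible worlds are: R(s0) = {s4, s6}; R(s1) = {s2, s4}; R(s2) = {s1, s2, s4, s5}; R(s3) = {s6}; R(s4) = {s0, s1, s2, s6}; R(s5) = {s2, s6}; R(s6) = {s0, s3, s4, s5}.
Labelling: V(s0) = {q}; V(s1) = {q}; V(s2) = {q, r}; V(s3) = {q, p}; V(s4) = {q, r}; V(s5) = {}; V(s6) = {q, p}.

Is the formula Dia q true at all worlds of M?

Yes

Recall that Dia ψ holds at a world iff ψ holds at some accessible world.
Let φ = Dia q. Evaluate φ at each world:
  s0 (successors {s4, s6}): φ is true.
  s1 (successors {s2, s4}): φ is true.
  s2 (successors {s1, s2, s4, s5}): φ is true.
  s3 (successors {s6}): φ is true.
  s4 (successors {s0, s1, s2, s6}): φ is true.
  s5 (successors {s2, s6}): φ is true.
  s6 (successors {s0, s3, s4, s5}): φ is true.
For instance, at s4:
  At s4: Dia q requires q at some successor in {s0, s1, s2, s6}.
    q holds at s0, so Dia q is true at s4.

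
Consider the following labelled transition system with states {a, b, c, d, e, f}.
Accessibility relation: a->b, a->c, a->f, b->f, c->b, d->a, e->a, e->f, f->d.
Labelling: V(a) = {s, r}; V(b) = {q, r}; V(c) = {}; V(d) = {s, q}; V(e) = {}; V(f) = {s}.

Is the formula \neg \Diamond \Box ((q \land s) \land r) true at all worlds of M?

Yes

Recall that \Box ψ holds at a world iff ψ holds at every accessible world, and \Diamond ψ holds iff ψ holds at some accessible world.
Let φ = \neg \Diamond \Box ((q \land s) \land r). Evaluate φ at each world:
  a (successors {b, c, f}): φ is true.
  b (successors {f}): φ is true.
  c (successors {b}): φ is true.
  d (successors {a}): φ is true.
  e (successors {a, f}): φ is true.
  f (successors {d}): φ is true.
For instance, at a:
  At a: \Diamond \Box ((q \land s) \land r) is false, so \neg \Diamond \Box ((q \land s) \land r) is true.
    At a: \Diamond \Box ((q \land s) \land r) requires \Box ((q \land s) \land r) at some successor in {b, c, f}.
      At b: \Box ((q \land s) \land r) is false.
      At c: \Box ((q \land s) \land r) is false.
      At f: \Box ((q \land s) \land r) is false.
    So \Diamond \Box ((q \land s) \land r) is false at a.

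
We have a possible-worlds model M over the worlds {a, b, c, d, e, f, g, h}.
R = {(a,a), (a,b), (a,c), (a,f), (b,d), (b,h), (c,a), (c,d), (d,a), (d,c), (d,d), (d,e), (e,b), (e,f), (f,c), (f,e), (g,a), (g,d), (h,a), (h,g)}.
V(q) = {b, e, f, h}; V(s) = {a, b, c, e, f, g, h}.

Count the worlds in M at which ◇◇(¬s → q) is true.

Let φ = ◇◇(¬s → q). Evaluate φ at each world:
  a (successors {a, b, c, f}): φ is true.
  b (successors {d, h}): φ is true.
  c (successors {a, d}): φ is true.
  d (successors {a, c, d, e}): φ is true.
  e (successors {b, f}): φ is true.
  f (successors {c, e}): φ is true.
  g (successors {a, d}): φ is true.
  h (successors {a, g}): φ is true.
For instance, at f:
  At f: ◇◇(¬s → q) requires ◇(¬s → q) at some successor in {c, e}.
    ◇(¬s → q) holds at c, so ◇◇(¬s → q) is true at f.
      At c: ◇(¬s → q) requires ¬s → q at some successor in {a, d}.
        ¬s → q holds at a, so ◇(¬s → q) is true at c.
Satisfying worlds: {a, b, c, d, e, f, g, h}

8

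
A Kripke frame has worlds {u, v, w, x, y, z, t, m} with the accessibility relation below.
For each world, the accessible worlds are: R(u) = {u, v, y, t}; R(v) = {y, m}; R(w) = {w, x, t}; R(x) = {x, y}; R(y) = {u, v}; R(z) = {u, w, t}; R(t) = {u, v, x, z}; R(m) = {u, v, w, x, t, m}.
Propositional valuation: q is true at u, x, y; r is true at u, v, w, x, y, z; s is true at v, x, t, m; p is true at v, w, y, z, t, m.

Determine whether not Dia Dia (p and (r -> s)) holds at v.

No

At v: Dia Dia (p and (r -> s)) is true, so not Dia Dia (p and (r -> s)) is false.
  At v: Dia Dia (p and (r -> s)) requires Dia (p and (r -> s)) at some successor in {y, m}.
    Dia (p and (r -> s)) holds at y, so Dia Dia (p and (r -> s)) is true at v.
      At y: Dia (p and (r -> s)) requires p and (r -> s) at some successor in {u, v}.
        p and (r -> s) holds at v, so Dia (p and (r -> s)) is true at y.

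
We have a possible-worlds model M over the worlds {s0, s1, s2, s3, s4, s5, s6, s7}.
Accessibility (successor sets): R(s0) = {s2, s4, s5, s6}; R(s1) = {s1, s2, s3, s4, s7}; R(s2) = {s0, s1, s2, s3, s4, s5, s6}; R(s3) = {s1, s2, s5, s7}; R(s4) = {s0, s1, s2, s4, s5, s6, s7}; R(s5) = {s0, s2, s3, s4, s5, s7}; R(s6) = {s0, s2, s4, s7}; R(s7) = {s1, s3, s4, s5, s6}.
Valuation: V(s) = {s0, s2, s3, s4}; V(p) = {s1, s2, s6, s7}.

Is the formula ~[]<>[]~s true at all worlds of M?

Yes

Recall that []ψ holds at a world iff ψ holds at every accessible world, and <>ψ holds iff ψ holds at some accessible world.
Let φ = ~[]<>[]~s. Evaluate φ at each world:
  s0 (successors {s2, s4, s5, s6}): φ is true.
  s1 (successors {s1, s2, s3, s4, s7}): φ is true.
  s2 (successors {s0, s1, s2, s3, s4, s5, s6}): φ is true.
  s3 (successors {s1, s2, s5, s7}): φ is true.
  s4 (successors {s0, s1, s2, s4, s5, s6, s7}): φ is true.
  s5 (successors {s0, s2, s3, s4, s5, s7}): φ is true.
  s6 (successors {s0, s2, s4, s7}): φ is true.
  s7 (successors {s1, s3, s4, s5, s6}): φ is true.
For instance, at s4:
  At s4: []<>[]~s is false, so ~[]<>[]~s is true.
    At s4: []<>[]~s requires <>[]~s at every successor {s0, s1, s2, s4, s5, s6, s7}.
      <>[]~s fails at s0, so []<>[]~s is false at s4.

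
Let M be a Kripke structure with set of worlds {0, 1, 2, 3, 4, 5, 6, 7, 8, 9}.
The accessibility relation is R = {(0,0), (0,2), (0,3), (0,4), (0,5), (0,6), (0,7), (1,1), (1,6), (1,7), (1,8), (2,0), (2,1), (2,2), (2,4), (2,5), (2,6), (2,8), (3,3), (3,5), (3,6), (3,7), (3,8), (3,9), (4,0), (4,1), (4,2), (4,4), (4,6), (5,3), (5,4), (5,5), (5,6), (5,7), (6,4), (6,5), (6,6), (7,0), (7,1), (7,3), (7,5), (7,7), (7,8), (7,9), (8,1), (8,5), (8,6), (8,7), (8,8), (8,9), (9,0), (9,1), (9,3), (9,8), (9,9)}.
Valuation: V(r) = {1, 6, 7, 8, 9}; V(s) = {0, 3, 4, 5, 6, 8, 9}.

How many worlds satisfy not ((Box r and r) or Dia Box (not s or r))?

Let φ = not ((Box r and r) or Dia Box (not s or r)). Evaluate φ at each world:
  0 (successors {0, 2, 3, 4, 5, 6, 7}): φ is true.
  1 (successors {1, 6, 7, 8}): φ is false.
  2 (successors {0, 1, 2, 4, 5, 6, 8}): φ is false.
  3 (successors {3, 5, 6, 7, 8, 9}): φ is true.
  4 (successors {0, 1, 2, 4, 6}): φ is false.
  5 (successors {3, 4, 5, 6, 7}): φ is true.
  6 (successors {4, 5, 6}): φ is true.
  7 (successors {0, 1, 3, 5, 7, 8, 9}): φ is false.
  8 (successors {1, 5, 6, 7, 8, 9}): φ is false.
  9 (successors {0, 1, 3, 8, 9}): φ is false.
For instance, at 2:
  At 2: (Box r and r) or Dia Box (not s or r) is true, so not ((Box r and r) or Dia Box (not s or r)) is false.
    At 2: Box r and r is false, Dia Box (not s or r) is true, so (Box r and r) or Dia Box (not s or r) is true.
      At 2: Box r is false, r is false, so Box r and r is false.
      At 2: Dia Box (not s or r) requires Box (not s or r) at some successor in {0, 1, 2, 4, 5, 6, 8}.
        Box (not s or r) holds at 1, so Dia Box (not s or r) is true at 2.
Satisfying worlds: {0, 3, 5, 6}

4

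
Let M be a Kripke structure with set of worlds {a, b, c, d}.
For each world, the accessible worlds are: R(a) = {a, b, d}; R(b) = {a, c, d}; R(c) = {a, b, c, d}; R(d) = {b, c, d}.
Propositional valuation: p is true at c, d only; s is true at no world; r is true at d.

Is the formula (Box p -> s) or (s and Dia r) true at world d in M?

At d: Box p -> s is true, s and Dia r is false, so (Box p -> s) or (s and Dia r) is true.
  At d: Box p is false, s is false, so Box p -> s is true.
    At d: Box p requires p at every successor {b, c, d}.
      p fails at b, so Box p is false at d.
  At d: s is false, Dia r is true, so s and Dia r is false.
    At d: Dia r requires r at some successor in {b, c, d}.
      r holds at d, so Dia r is true at d.

Yes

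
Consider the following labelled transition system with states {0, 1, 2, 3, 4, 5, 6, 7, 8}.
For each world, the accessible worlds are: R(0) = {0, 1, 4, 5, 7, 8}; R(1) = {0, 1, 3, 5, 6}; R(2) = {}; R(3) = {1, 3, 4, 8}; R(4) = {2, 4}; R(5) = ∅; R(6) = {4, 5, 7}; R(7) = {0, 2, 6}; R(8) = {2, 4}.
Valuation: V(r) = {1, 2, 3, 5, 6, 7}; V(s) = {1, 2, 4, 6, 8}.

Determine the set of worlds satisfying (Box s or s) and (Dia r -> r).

Recall that Box ψ holds at a world iff ψ holds at every accessible world, and Dia ψ holds iff ψ holds at some accessible world.
Let φ = (Box s or s) and (Dia r -> r). Evaluate φ at each world:
  0 (successors {0, 1, 4, 5, 7, 8}): φ is false.
  1 (successors {0, 1, 3, 5, 6}): φ is true.
  2 (successors ∅): φ is true.
  3 (successors {1, 3, 4, 8}): φ is false.
  4 (successors {2, 4}): φ is false.
  5 (successors ∅): φ is true.
  6 (successors {4, 5, 7}): φ is true.
  7 (successors {0, 2, 6}): φ is false.
  8 (successors {2, 4}): φ is false.
For instance, at 7:
  At 7: Box s or s is false, Dia r -> r is true, so (Box s or s) and (Dia r -> r) is false.
    At 7: Box s is false, s is false, so Box s or s is false.
      At 7: Box s requires s at every successor {0, 2, 6}.
        s fails at 0, so Box s is false at 7.
    At 7: Dia r is true, r is true, so Dia r -> r is true.
      At 7: Dia r requires r at some successor in {0, 2, 6}.
        r holds at 2, so Dia r is true at 7.
Satisfying worlds: {1, 2, 5, 6}

1, 2, 5, 6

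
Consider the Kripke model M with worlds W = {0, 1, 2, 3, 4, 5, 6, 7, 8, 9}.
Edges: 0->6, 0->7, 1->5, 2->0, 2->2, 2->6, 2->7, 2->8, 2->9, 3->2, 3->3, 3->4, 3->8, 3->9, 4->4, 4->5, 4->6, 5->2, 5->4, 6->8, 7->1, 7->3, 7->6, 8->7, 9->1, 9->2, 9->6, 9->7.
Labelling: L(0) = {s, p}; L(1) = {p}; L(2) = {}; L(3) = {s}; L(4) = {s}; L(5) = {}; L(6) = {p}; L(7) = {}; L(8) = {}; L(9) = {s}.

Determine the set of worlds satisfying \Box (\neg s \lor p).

Recall that \Box ψ holds at a world iff ψ holds at every accessible world, and \Diamond ψ holds iff ψ holds at some accessible world.
Let φ = \Box (\neg s \lor p). Evaluate φ at each world:
  0 (successors {6, 7}): φ is true.
  1 (successors {5}): φ is true.
  2 (successors {0, 2, 6, 7, 8, 9}): φ is false.
  3 (successors {2, 3, 4, 8, 9}): φ is false.
  4 (successors {4, 5, 6}): φ is false.
  5 (successors {2, 4}): φ is false.
  6 (successors {8}): φ is true.
  7 (successors {1, 3, 6}): φ is false.
  8 (successors {7}): φ is true.
  9 (successors {1, 2, 6, 7}): φ is true.
For instance, at 3:
  At 3: \Box (\neg s \lor p) requires \neg s \lor p at every successor {2, 3, 4, 8, 9}.
    \neg s \lor p fails at 3, so \Box (\neg s \lor p) is false at 3.
Satisfying worlds: {0, 1, 6, 8, 9}

0, 1, 6, 8, 9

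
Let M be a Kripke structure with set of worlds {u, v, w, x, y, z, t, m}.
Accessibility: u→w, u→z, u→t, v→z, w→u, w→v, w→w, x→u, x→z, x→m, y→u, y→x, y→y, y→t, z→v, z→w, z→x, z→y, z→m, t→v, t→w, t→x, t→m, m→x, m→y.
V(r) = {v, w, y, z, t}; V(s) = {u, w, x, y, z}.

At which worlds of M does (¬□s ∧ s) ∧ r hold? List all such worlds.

w, y, z

Let φ = (¬□s ∧ s) ∧ r. Evaluate φ at each world:
  u (successors {w, z, t}): φ is false.
  v (successors {z}): φ is false.
  w (successors {u, v, w}): φ is true.
  x (successors {u, z, m}): φ is false.
  y (successors {u, x, y, t}): φ is true.
  z (successors {v, w, x, y, m}): φ is true.
  t (successors {v, w, x, m}): φ is false.
  m (successors {x, y}): φ is false.
For instance, at y:
  At y: ¬□s ∧ s is true, r is true, so (¬□s ∧ s) ∧ r is true.
    At y: ¬□s is true, s is true, so ¬□s ∧ s is true.
      At y: □s is false, so ¬□s is true.
Satisfying worlds: {w, y, z}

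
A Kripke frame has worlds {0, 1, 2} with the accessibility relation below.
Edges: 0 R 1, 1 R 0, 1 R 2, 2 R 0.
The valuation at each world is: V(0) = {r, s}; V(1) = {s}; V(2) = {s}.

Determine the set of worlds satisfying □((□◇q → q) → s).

Let φ = □((□◇q → q) → s). Evaluate φ at each world:
  0 (successors {1}): φ is true.
  1 (successors {0, 2}): φ is true.
  2 (successors {0}): φ is true.
For instance, at 1:
  At 1: □((□◇q → q) → s) requires (□◇q → q) → s at every successor {0, 2}.
      At 0: □◇q → q is true, s is true, so (□◇q → q) → s is true.
      At 2: □◇q → q is true, s is true, so (□◇q → q) → s is true.
  So □((□◇q → q) → s) is true at 1.
Satisfying worlds: {0, 1, 2}

0, 1, 2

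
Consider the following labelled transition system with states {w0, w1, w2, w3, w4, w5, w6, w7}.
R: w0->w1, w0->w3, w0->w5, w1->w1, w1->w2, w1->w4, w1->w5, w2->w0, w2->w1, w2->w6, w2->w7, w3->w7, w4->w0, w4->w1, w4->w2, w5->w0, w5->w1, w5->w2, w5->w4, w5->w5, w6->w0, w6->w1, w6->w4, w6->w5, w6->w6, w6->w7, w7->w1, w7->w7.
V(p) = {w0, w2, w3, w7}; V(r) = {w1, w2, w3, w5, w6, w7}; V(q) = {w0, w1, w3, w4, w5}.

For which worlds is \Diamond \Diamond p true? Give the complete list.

Let φ = \Diamond \Diamond p. Evaluate φ at each world:
  w0 (successors {w1, w3, w5}): φ is true.
  w1 (successors {w1, w2, w4, w5}): φ is true.
  w2 (successors {w0, w1, w6, w7}): φ is true.
  w3 (successors {w7}): φ is true.
  w4 (successors {w0, w1, w2}): φ is true.
  w5 (successors {w0, w1, w2, w4, w5}): φ is true.
  w6 (successors {w0, w1, w4, w5, w6, w7}): φ is true.
  w7 (successors {w1, w7}): φ is true.
For instance, at w6:
  At w6: \Diamond \Diamond p requires \Diamond p at some successor in {w0, w1, w4, w5, w6, w7}.
    \Diamond p holds at w0, so \Diamond \Diamond p is true at w6.
      At w0: \Diamond p requires p at some successor in {w1, w3, w5}.
        p holds at w3, so \Diamond p is true at w0.
Satisfying worlds: {w0, w1, w2, w3, w4, w5, w6, w7}

w0, w1, w2, w3, w4, w5, w6, w7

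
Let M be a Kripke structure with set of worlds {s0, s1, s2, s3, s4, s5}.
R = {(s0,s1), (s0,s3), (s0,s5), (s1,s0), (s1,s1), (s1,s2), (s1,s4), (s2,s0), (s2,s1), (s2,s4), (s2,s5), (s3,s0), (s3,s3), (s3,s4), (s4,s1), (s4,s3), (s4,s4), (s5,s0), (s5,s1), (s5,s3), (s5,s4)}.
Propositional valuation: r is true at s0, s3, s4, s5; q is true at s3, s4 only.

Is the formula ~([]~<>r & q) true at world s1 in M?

Yes

At s1: []~<>r & q is false, so ~([]~<>r & q) is true.
  At s1: []~<>r is false, q is false, so []~<>r & q is false.
    At s1: []~<>r requires ~<>r at every successor {s0, s1, s2, s4}.
      ~<>r fails at s0, so []~<>r is false at s1.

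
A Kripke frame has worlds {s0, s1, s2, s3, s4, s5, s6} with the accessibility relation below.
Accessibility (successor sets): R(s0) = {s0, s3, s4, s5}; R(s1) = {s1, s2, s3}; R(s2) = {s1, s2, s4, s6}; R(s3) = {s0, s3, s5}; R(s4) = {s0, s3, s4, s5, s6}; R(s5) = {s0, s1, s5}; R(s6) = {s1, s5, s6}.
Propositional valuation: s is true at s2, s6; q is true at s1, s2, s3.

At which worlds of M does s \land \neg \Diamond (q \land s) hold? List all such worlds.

Let φ = s \land \neg \Diamond (q \land s). Evaluate φ at each world:
  s0 (successors {s0, s3, s4, s5}): φ is false.
  s1 (successors {s1, s2, s3}): φ is false.
  s2 (successors {s1, s2, s4, s6}): φ is false.
  s3 (successors {s0, s3, s5}): φ is false.
  s4 (successors {s0, s3, s4, s5, s6}): φ is false.
  s5 (successors {s0, s1, s5}): φ is false.
  s6 (successors {s1, s5, s6}): φ is true.
For instance, at s1:
  At s1: s is false, \neg \Diamond (q \land s) is false, so s \land \neg \Diamond (q \land s) is false.
    At s1: \Diamond (q \land s) is true, so \neg \Diamond (q \land s) is false.
      At s1: \Diamond (q \land s) requires q \land s at some successor in {s1, s2, s3}.
        q \land s holds at s2, so \Diamond (q \land s) is true at s1.
Satisfying worlds: {s6}

s6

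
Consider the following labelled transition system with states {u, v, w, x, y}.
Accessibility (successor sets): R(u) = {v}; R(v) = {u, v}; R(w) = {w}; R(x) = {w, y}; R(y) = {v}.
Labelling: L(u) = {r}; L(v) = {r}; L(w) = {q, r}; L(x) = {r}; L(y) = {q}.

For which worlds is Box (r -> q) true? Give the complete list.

w, x

Let φ = Box (r -> q). Evaluate φ at each world:
  u (successors {v}): φ is false.
  v (successors {u, v}): φ is false.
  w (successors {w}): φ is true.
  x (successors {w, y}): φ is true.
  y (successors {v}): φ is false.
For instance, at v:
  At v: Box (r -> q) requires r -> q at every successor {u, v}.
    r -> q fails at u, so Box (r -> q) is false at v.
Satisfying worlds: {w, x}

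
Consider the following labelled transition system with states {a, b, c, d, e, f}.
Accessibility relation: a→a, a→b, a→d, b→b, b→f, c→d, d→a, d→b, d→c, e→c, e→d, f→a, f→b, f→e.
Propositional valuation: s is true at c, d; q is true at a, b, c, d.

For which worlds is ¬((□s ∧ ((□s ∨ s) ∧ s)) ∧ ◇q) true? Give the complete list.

a, b, d, e, f

Recall that □ψ holds at a world iff ψ holds at every accessible world, and ◇ψ holds iff ψ holds at some accessible world.
Let φ = ¬((□s ∧ ((□s ∨ s) ∧ s)) ∧ ◇q). Evaluate φ at each world:
  a (successors {a, b, d}): φ is true.
  b (successors {b, f}): φ is true.
  c (successors {d}): φ is false.
  d (successors {a, b, c}): φ is true.
  e (successors {c, d}): φ is true.
  f (successors {a, b, e}): φ is true.
For instance, at a:
  At a: (□s ∧ ((□s ∨ s) ∧ s)) ∧ ◇q is false, so ¬((□s ∧ ((□s ∨ s) ∧ s)) ∧ ◇q) is true.
    At a: □s ∧ ((□s ∨ s) ∧ s) is false, ◇q is true, so (□s ∧ ((□s ∨ s) ∧ s)) ∧ ◇q is false.
      At a: □s is false, (□s ∨ s) ∧ s is false, so □s ∧ ((□s ∨ s) ∧ s) is false.
      At a: ◇q requires q at some successor in {a, b, d}.
        q holds at a, so ◇q is true at a.
Satisfying worlds: {a, b, d, e, f}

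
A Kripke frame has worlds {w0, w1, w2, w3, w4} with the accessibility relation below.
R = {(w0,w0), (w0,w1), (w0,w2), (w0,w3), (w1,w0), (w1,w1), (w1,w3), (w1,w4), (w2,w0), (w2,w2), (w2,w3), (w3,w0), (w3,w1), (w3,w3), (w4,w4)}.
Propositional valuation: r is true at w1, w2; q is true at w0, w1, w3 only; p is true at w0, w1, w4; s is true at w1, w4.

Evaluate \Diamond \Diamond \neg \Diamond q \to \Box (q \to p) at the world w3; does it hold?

No

Recall that \Box ψ holds at a world iff ψ holds at every accessible world, and \Diamond ψ holds iff ψ holds at some accessible world.
At w3: \Diamond \Diamond \neg \Diamond q is true, \Box (q \to p) is false, so \Diamond \Diamond \neg \Diamond q \to \Box (q \to p) is false.
  At w3: \Diamond \Diamond \neg \Diamond q requires \Diamond \neg \Diamond q at some successor in {w0, w1, w3}.
    \Diamond \neg \Diamond q holds at w1, so \Diamond \Diamond \neg \Diamond q is true at w3.
      At w1: \Diamond \neg \Diamond q requires \neg \Diamond q at some successor in {w0, w1, w3, w4}.
        \neg \Diamond q holds at w4, so \Diamond \neg \Diamond q is true at w1.
  At w3: \Box (q \to p) requires q \to p at every successor {w0, w1, w3}.
    q \to p fails at w3, so \Box (q \to p) is false at w3.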